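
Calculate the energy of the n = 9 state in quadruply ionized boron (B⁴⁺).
-4.20 eV

For hydrogen-like ions, the energy levels scale with Z²:
E_n = -13.6057 Z² / n² eV

For B⁴⁺ (Z = 5) at n = 9:
E_9 = -13.6057 × 5² / 9²
E_9 = -13.6057 × 25 / 81
E_9 = -340.1425 / 81
E_9 = -4.20 eV

The energy is 25 times more negative than hydrogen at the same n due to the stronger nuclear charge.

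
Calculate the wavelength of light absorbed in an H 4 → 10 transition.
1735.74311 nm

First, find the transition energy using E_n = -13.6057 / n² eV:
E_4 = -13.6057 / 4² = -0.85035625000 eV
E_10 = -13.6057 / 10² = -0.13605700000 eV

Photon energy: |ΔE| = |E_10 - E_4| = 0.71429925000 eV

Convert to wavelength using E = hc/λ with hc = 1239.84 eV·nm:
λ = hc/E = 1239.84 eV·nm / 0.71429925000 eV
λ = 1735.74311 nm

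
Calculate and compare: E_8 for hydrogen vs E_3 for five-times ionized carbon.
C⁵⁺ at n = 3 (E = -54.423 eV)

Using E_n = -13.6057 Z² / n² eV:

H (Z = 1) at n = 8:
E = -13.6057 × 1² / 8² = -13.6057 × 1 / 64 = -0.212589 eV

C⁵⁺ (Z = 6) at n = 3:
E = -13.6057 × 6² / 3² = -13.6057 × 36 / 9 = -54.422800 eV

Since -54.422800 eV < -0.212589 eV,
C⁵⁺ at n = 3 is more tightly bound (requires more energy to ionize).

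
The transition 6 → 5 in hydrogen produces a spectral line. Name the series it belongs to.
Pfund series

The spectral series in hydrogen are named based on the final (lower) energy level:
- Lyman series: n_final = 1 (ultraviolet)
- Balmer series: n_final = 2 (visible/near-UV)
- Paschen series: n_final = 3 (infrared)
- Brackett series: n_final = 4 (infrared)
- Pfund series: n_final = 5 (far infrared)

Since this transition ends at n = 5, it belongs to the Pfund series.

For reference, this 6 → 5 line has photon energy
ΔE = 13.6057 eV × (1/5² - 1/6²) = 0.16629188889 eV,
corresponding to wavelength λ = hc/ΔE = 1239.84 eV·nm / 0.16629188889 eV = 7455.80562 nm in the far infrared region.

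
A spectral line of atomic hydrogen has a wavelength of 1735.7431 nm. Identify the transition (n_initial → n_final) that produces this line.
n = 10 → n = 4

First, find the photon energy from the wavelength (hc = 1239.84 eV·nm):
E = hc/λ = 1239.84 eV·nm / 1735.7431 nm = 0.71429925 eV

The energy levels of hydrogen satisfy E_n = -13.6057 / n² eV, so an emission n_i → n_f releases
ΔE = 13.6057 × (1/n_f² − 1/n_i²) eV.

Setting ΔE equal to the photon energy:
1/n_f² − 1/n_i² = 0.71429925 / 13.6057 = 0.052500000

Since 1/n_i² must be positive, we need 1/n_f² > 0.052500000, i.e. n_f ≤ 4. For each allowed n_f, solve n_i = (1/n_f² − 0.052500000)^(−1/2) and check whether it is a whole number:
  n_f = 1: 1/n_i² = 1.000000000 − 0.052500000 = 0.947500000 → n_i = 1.027  (not an integer) ✗
  n_f = 2: 1/n_i² = 0.250000000 − 0.052500000 = 0.197500000 → n_i = 2.250  (not an integer) ✗
  n_f = 3: 1/n_i² = 0.111111111 − 0.052500000 = 0.058611111 → n_i = 4.131  (not an integer) ✗
  n_f = 4: 1/n_i² = 0.062500000 − 0.052500000 = 0.010000000 → n_i = 10.000  → integer, n_i = 10 ✓

Only n_f = 4 gives an integer upper level, n_i = 10.

The transition is from n = 10 to n = 4 (emission).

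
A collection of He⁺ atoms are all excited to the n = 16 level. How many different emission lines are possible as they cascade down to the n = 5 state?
66

The electron can occupy levels n = 5, 6, ..., 16 during de-excitation — that is m = 16 - 5 + 1 = 12 distinct levels.

The number of distinct spectral lines equals the number of ways to choose 2 of these m levels (each pair gives one possible emission transition):

Number of lines = m(m-1)/2 = 12×11/2 = 66

These correspond to all possible transitions between the 12 levels:
16 → 15, 16 → 14, 16 → 13, 16 → 12, 16 → 11, 16 → 10, 16 → 9, 16 → 8...

Each transition produces a photon with a unique energy (and thus wavelength). This count does not depend on Z.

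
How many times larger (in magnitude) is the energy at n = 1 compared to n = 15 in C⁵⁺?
225.00

Using E_n = -13.6057 Z² / n² eV with Z = 6:

E_1 = -13.6057 × 6² / 1² = -489.8052 / 1 = -489.80520000 eV
E_15 = -13.6057 × 6² / 15² = -489.8052 / 225 = -2.17691200 eV

The ratio is:
E_1/E_15 = (-489.80520000) / (-2.17691200)
E_1/E_15 = (-489.8052/1) / (-489.8052/225)
E_1/E_15 = 225/1
E_1/E_15 = 225.00
(Note: the Z² factors cancel in the ratio.)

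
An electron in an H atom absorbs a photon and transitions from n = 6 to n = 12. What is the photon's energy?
0.283 eV

The energy levels of a hydrogen-like atom are E_n = -13.6057 eV / n².

Energy at n = 6: E_6 = -13.6057 / 6² = -0.377936 eV
Energy at n = 12: E_12 = -13.6057 / 12² = -0.094484 eV

The excitation energy is the difference:
ΔE = E_12 - E_6
ΔE = -0.094484 - (-0.377936)
ΔE = 0.283 eV

Since this is positive, energy must be absorbed (photon absorption).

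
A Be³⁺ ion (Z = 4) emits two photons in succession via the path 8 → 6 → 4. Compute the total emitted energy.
10.204 eV

The energy levels of Be³⁺ are E_n = -13.6057 × 4² / n² eV.

First transition (8 → 6):
ΔE₁ = |E_6 - E_8|
ΔE₁ = |-6.046977778 - (-3.401425000)| = 2.645553 eV

Second transition (6 → 4):
ΔE₂ = |E_4 - E_6|
ΔE₂ = |-13.605700000 - (-6.046977778)| = 7.558722 eV

Total energy released:
E_total = ΔE₁ + ΔE₂ = 2.645553 + 7.558722 = 10.204 eV

Note: This equals the direct transition 8 → 4: 10.204 eV ✓
Energy is conserved regardless of the path taken.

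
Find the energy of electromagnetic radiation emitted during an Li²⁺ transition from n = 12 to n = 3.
12.76 eV

The energy levels are E_n = -13.6057 Z² eV / n².

Energy at n = 12: E_12 = -13.6057 × 3² / 12² = -0.85036 eV
Energy at n = 3: E_3 = -13.6057 × 3² / 3² = -13.60570 eV

For emission (electron falling to lower state), the photon energy is:
E_photon = E_12 - E_3 = |-0.85036 - (-13.60570)|
E_photon = 12.76 eV

This energy is carried away by the emitted photon.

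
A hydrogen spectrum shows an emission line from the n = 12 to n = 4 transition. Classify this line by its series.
Brackett series

The spectral series in hydrogen are named based on the final (lower) energy level:
- Lyman series: n_final = 1 (ultraviolet)
- Balmer series: n_final = 2 (visible/near-UV)
- Paschen series: n_final = 3 (infrared)
- Brackett series: n_final = 4 (infrared)
- Pfund series: n_final = 5 (far infrared)

Since this transition ends at n = 4, it belongs to the Brackett series.

For reference, this 12 → 4 line has photon energy
ΔE = 13.6057 eV × (1/4² - 1/12²) = 0.7558722222 eV,
corresponding to wavelength λ = hc/ΔE = 1239.84 eV·nm / 0.7558722222 eV = 1640.2772 nm in the infrared region.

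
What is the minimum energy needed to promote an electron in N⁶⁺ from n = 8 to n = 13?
6.4720 eV

The energy levels of a hydrogen-like atom are E_n = -13.6057 Z² eV / n².

Energy at n = 8: E_8 = -13.6057 × 7² / 8² = -10.4168641 eV
Energy at n = 13: E_13 = -13.6057 × 7² / 13² = -3.9448479 eV

The excitation energy is the difference:
ΔE = E_13 - E_8
ΔE = -3.9448479 - (-10.4168641)
ΔE = 6.4720 eV

Since this is positive, energy must be absorbed (photon absorption).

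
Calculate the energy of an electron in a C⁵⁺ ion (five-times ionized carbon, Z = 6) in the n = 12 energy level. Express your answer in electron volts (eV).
-3.40143 eV

The energy levels of a hydrogen-like atom are given by:
E_n = -13.6057 Z² / n² eV  (with Z = 6 for C⁵⁺)

For n = 12:
E_12 = -13.6057 × 6² / 12²
E_12 = -13.6057 × 36 / 144
E_12 = -3.40143 eV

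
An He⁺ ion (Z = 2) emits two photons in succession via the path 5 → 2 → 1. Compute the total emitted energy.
52.2459 eV

The energy levels of He⁺ are E_n = -13.6057 × 2² / n² eV.

First transition (5 → 2):
ΔE₁ = |E_2 - E_5|
ΔE₁ = |-13.6057000000 - (-2.1769120000)| = 11.4287880 eV

Second transition (2 → 1):
ΔE₂ = |E_1 - E_2|
ΔE₂ = |-54.4228000000 - (-13.6057000000)| = 40.8171000 eV

Total energy released:
E_total = ΔE₁ + ΔE₂ = 11.4287880 + 40.8171000 = 52.2459 eV

Note: This equals the direct transition 5 → 1: 52.2459 eV ✓
Energy is conserved regardless of the path taken.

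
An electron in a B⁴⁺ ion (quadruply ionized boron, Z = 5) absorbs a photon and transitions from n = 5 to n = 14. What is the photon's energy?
11.87 eV

The energy levels of a hydrogen-like atom are E_n = -13.6057 Z² eV / n².

Energy at n = 5: E_5 = -13.6057 × 5² / 5² = -13.60570 eV
Energy at n = 14: E_14 = -13.6057 × 5² / 14² = -1.73542 eV

The excitation energy is the difference:
ΔE = E_14 - E_5
ΔE = -1.73542 - (-13.60570)
ΔE = 11.87 eV

Since this is positive, energy must be absorbed (photon absorption).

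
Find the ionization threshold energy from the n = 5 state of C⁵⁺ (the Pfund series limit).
19.592 eV

The series limit corresponds to the transition from n = ∞ to n = 5.
This is the highest energy (shortest wavelength) transition in the Pfund series.

E_∞ = 0 eV
E_5 = -13.6057 × 6² / 5² = -19.592 eV

Energy at series limit:
ΔE = E_∞ - E_5 = 0 - (-19.592) = 19.592 eV

This energy equals the ionization energy from the n = 5 state of C⁵⁺.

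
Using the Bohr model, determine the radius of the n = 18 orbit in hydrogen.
17.1453 nm (or 171.4533 Å)

The Bohr radius formula is:
r_n = n² a₀ / Z

where a₀ = 0.0529177 nm is the Bohr radius.

For H (Z = 1) at n = 18:
r_18 = 18² × 0.0529177 nm / 1
r_18 = 324 × 0.0529177 nm / 1
r_18 = 17.14533 nm / 1
r_18 = 17.1453 nm

The electron orbits at approximately 17.1453 nm from the nucleus.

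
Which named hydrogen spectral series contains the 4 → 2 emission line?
Balmer series

The spectral series in hydrogen are named based on the final (lower) energy level:
- Lyman series: n_final = 1 (ultraviolet)
- Balmer series: n_final = 2 (visible/near-UV)
- Paschen series: n_final = 3 (infrared)
- Brackett series: n_final = 4 (infrared)
- Pfund series: n_final = 5 (far infrared)

Since this transition ends at n = 2, it belongs to the Balmer series.

For reference, this 4 → 2 line has photon energy
ΔE = 13.6057 eV × (1/2² - 1/4²) = 2.551069 eV,
corresponding to wavelength λ = hc/ΔE = 1239.84 eV·nm / 2.551069 eV = 486.01 nm in the visible/near-UV region.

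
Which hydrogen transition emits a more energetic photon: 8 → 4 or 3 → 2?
3 → 2

Calculate the energy for each transition:

Transition 8 → 4:
ΔE₁ = |E_4 - E_8| = |-13.6057/4² - (-13.6057/8²)|
ΔE₁ = |-0.85035625000 - (-0.21258906250)| = 0.63776719 eV

Transition 3 → 2:
ΔE₂ = |E_2 - E_3| = |-13.6057/2² - (-13.6057/3²)|
ΔE₂ = |-3.40142500000 - (-1.51174444444)| = 1.88968056 eV

Since 1.88968056 eV > 0.63776719 eV, the transition 3 → 2 emits the more energetic photon.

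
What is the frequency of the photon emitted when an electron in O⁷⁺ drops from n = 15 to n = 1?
2.0961e+17 Hz

First, find the transition energy:
E_15 = -13.6057 × 8² / 15² = -3.87006578 eV
E_1 = -13.6057 × 8² / 1² = -870.76480000 eV
|ΔE| = |E_1 - E_15| = 866.89473422 eV

Convert to Joules: E = 866.89473422 eV × (1.602177 × 10⁻¹⁹ J/eV) = 1.388919e-16 J

Using E = hf:
f = E/h = 1.388919e-16 J / (6.62607 × 10⁻³⁴ J·s)
f = 2.0961e+17 Hz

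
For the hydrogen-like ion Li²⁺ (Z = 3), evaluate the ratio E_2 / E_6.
9.0000

Using E_n = -13.6057 Z² / n² eV with Z = 3:

E_2 = -13.6057 × 3² / 2² = -122.4513 / 4 = -30.6128250000 eV
E_6 = -13.6057 × 3² / 6² = -122.4513 / 36 = -3.4014250000 eV

The ratio is:
E_2/E_6 = (-30.6128250000) / (-3.4014250000)
E_2/E_6 = (-122.4513/4) / (-122.4513/36)
E_2/E_6 = 36/4
E_2/E_6 = 9.0000
(Note: the Z² factors cancel in the ratio.)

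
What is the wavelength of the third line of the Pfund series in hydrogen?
3738.52 nm

The lines of a series are numbered from the longest wavelength (smallest ΔE) outward; the third line is the transition from n = n_f + 3 to n_f.
The Pfund series has all transitions ending at n_f = 5.

For H, the third line (γ-line) is the jump from n = 8 to n = 5:
E_8 = -13.6057 / 8² = -0.21258906 eV
E_5 = -13.6057 / 5² = -0.54422800 eV
ΔE = E_8 - E_5 = 0.33163894 eV

λ = hc/E = 1239.84 eV·nm / 0.33163894 eV
λ = 3738.52 nm

This is the γ-line of the Pfund series in H.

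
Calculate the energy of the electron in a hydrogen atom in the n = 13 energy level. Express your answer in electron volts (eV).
-0.08 eV

The energy levels of a hydrogen-like atom are given by:
E_n = -13.6057 eV / n²

For n = 13:
E_13 = -13.6057 eV / 13²
E_13 = -13.6057 eV / 169
E_13 = -0.08 eV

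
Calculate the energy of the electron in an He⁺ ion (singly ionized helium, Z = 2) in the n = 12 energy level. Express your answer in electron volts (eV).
-0.37794 eV

The energy levels of a hydrogen-like atom are given by:
E_n = -13.6057 Z² / n² eV  (with Z = 2 for He⁺)

For n = 12:
E_12 = -13.6057 × 2² / 12²
E_12 = -13.6057 × 4 / 144
E_12 = -0.37794 eV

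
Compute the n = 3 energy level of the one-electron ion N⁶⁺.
-74.0755 eV

For hydrogen-like ions, the energy levels scale with Z²:
E_n = -13.6057 Z² / n² eV

For N⁶⁺ (Z = 7) at n = 3:
E_3 = -13.6057 × 7² / 3²
E_3 = -13.6057 × 49 / 9
E_3 = -666.6793 / 9
E_3 = -74.0755 eV

The energy is 49 times more negative than hydrogen at the same n due to the stronger nuclear charge.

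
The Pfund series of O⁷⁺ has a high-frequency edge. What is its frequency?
8.4220e+15 Hz

The series limit corresponds to the transition from n = ∞ to n = 5.
This is the highest energy (shortest wavelength) transition in the Pfund series.

E_∞ = 0 eV
E_5 = -13.6057 × 8² / 5² = -34.83059200 eV

Energy at series limit:
ΔE = E_∞ - E_5 = 0 - (-34.83059200) = 34.83059200 eV
E = 34.83059200 eV × (1.602177 × 10⁻¹⁹ J/eV) = 5.580477e-18 J
f = E/h = 5.580477e-18 J / (6.62607 × 10⁻³⁴ J·s) = 8.4220e+15 Hz

This energy equals the ionization energy from the n = 5 state of O⁷⁺.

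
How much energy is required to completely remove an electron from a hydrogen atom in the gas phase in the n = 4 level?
0.85 eV

The ionization energy is the energy needed to remove the electron completely (n → ∞).

For hydrogen, E_n = -13.6057 eV / n².

At n = 4: E_4 = -13.6057 / 4² = -0.85036 eV
At n = ∞: E_∞ = 0 eV

Ionization energy = E_∞ - E_4 = 0 - (-0.85036) = 0.85036 eV
Ionization energy ≈ 0.85 eV

This is also called the binding energy of the electron in state n = 4.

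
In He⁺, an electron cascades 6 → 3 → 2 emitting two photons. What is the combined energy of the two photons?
12.0940 eV

The energy levels of He⁺ are E_n = -13.6057 × 2² / n² eV.

First transition (6 → 3):
ΔE₁ = |E_3 - E_6|
ΔE₁ = |-6.0469777778 - (-1.5117444444)| = 4.5352333 eV

Second transition (3 → 2):
ΔE₂ = |E_2 - E_3|
ΔE₂ = |-13.6057000000 - (-6.0469777778)| = 7.5587222 eV

Total energy released:
E_total = ΔE₁ + ΔE₂ = 4.5352333 + 7.5587222 = 12.0940 eV

Note: This equals the direct transition 6 → 2: 12.0940 eV ✓
Energy is conserved regardless of the path taken.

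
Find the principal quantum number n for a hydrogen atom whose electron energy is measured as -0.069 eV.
n = 14

The exact energy levels follow E_n = -13.6057 eV / n².

The measured value (-0.069 eV) is reported to only 2 significant figures, so we must test candidate n values and see which one matches to that precision.

Candidate energies:
  n = 12:  E = -13.6057/12² = -0.09448 eV
  n = 13:  E = -13.6057/13² = -0.08051 eV
  n = 14:  E = -13.6057/14² = -0.06942 eV  ← matches
  n = 15:  E = -13.6057/15² = -0.06047 eV
  n = 16:  E = -13.6057/16² = -0.05315 eV

Checking against the measurement of -0.069 eV (2 sig figs), only n = 14 agrees:
E_14 = -0.06942 eV, which rounds to -0.069 eV ✓

Therefore n = 14.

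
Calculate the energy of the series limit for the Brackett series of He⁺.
3.401 eV

The series limit corresponds to the transition from n = ∞ to n = 4.
This is the highest energy (shortest wavelength) transition in the Brackett series.

E_∞ = 0 eV
E_4 = -13.6057 × 2² / 4² = -3.401 eV

Energy at series limit:
ΔE = E_∞ - E_4 = 0 - (-3.401) = 3.401 eV

This energy equals the ionization energy from the n = 4 state of He⁺.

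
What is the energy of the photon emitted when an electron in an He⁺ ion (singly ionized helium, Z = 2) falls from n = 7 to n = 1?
53.31 eV

The energy levels are E_n = -13.6057 Z² eV / n².

Energy at n = 7: E_7 = -13.6057 × 2² / 7² = -1.11067 eV
Energy at n = 1: E_1 = -13.6057 × 2² / 1² = -54.42280 eV

For emission (electron falling to lower state), the photon energy is:
E_photon = E_7 - E_1 = |-1.11067 - (-54.42280)|
E_photon = 53.31 eV

This energy is carried away by the emitted photon.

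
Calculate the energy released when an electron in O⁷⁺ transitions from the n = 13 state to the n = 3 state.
91.599 eV

The energy levels are E_n = -13.6057 Z² eV / n².

Energy at n = 13: E_13 = -13.6057 × 8² / 13² = -5.152454 eV
Energy at n = 3: E_3 = -13.6057 × 8² / 3² = -96.751644 eV

For emission (electron falling to lower state), the photon energy is:
E_photon = E_13 - E_3 = |-5.152454 - (-96.751644)|
E_photon = 91.599 eV

This energy is carried away by the emitted photon.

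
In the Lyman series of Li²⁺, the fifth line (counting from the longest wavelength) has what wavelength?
10.41 nm

The lines of a series are numbered from the longest wavelength (smallest ΔE) outward; the fifth line is the transition from n = n_f + 5 to n_f.
The Lyman series has all transitions ending at n_f = 1.

For Li²⁺ (Z = 3), the fifth line (ε-line) is the jump from n = 6 to n = 1:
E_6 = -13.6057 × 3² / 6² = -3.4014 eV
E_1 = -13.6057 × 3² / 1² = -122.4513 eV
ΔE = E_6 - E_1 = 119.0499 eV

λ = hc/E = 1239.84 eV·nm / 119.0499 eV
λ = 10.41 nm

This is the ε-line of the Lyman series in Li²⁺.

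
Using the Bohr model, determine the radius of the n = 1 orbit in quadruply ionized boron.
0.0106 nm (or 0.1058 Å)

The Bohr radius formula is:
r_n = n² a₀ / Z

where a₀ = 0.0529177 nm is the Bohr radius.

For B⁴⁺ (Z = 5) at n = 1:
r_1 = 1² × 0.0529177 nm / 5
r_1 = 1 × 0.0529177 nm / 5
r_1 = 0.05292 nm / 5
r_1 = 0.0106 nm

The electron orbits at approximately 0.0106 nm from the nucleus.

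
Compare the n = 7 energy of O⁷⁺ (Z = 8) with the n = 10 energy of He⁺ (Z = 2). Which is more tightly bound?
O⁷⁺ at n = 7 (E = -17.77071 eV)

Using E_n = -13.6057 Z² / n² eV:

O⁷⁺ (Z = 8) at n = 7:
E = -13.6057 × 8² / 7² = -13.6057 × 64 / 49 = -17.77071020 eV

He⁺ (Z = 2) at n = 10:
E = -13.6057 × 2² / 10² = -13.6057 × 4 / 100 = -0.54422800 eV

Since -17.77071020 eV < -0.54422800 eV,
O⁷⁺ at n = 7 is more tightly bound (requires more energy to ionize).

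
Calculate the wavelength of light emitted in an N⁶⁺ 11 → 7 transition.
153.143 nm

First, find the transition energy using E_n = -13.6057 Z² / n² eV:
E_11 = -13.6057 × 7² / 11² = -5.5097463 eV
E_7 = -13.6057 × 7² / 7² = -13.6057000 eV

Photon energy: |ΔE| = |E_7 - E_11| = 8.0959537 eV

Convert to wavelength using E = hc/λ with hc = 1239.84 eV·nm:
λ = hc/E = 1239.84 eV·nm / 8.0959537 eV
λ = 153.143 nm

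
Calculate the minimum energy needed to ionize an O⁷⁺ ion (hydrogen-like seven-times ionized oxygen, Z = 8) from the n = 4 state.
54.423 eV

The ionization energy is the energy needed to remove the electron completely (n → ∞).

For a hydrogen-like ion with Z = 8, E_n = -13.6057 Z² / n² eV.

At n = 4: E_4 = -13.6057 × 8² / 4² = -54.422800 eV
At n = ∞: E_∞ = 0 eV

Ionization energy = E_∞ - E_4 = 0 - (-54.422800) = 54.422800 eV
Ionization energy ≈ 54.423 eV

This is also called the binding energy of the electron in state n = 4.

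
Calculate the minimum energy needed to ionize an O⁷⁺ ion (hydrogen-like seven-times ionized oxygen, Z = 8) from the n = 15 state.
3.870066 eV

The ionization energy is the energy needed to remove the electron completely (n → ∞).

For a hydrogen-like ion with Z = 8, E_n = -13.6057 Z² / n² eV.

At n = 15: E_15 = -13.6057 × 8² / 15² = -3.870065778 eV
At n = ∞: E_∞ = 0 eV

Ionization energy = E_∞ - E_15 = 0 - (-3.870065778) = 3.870065778 eV
Ionization energy ≈ 3.870066 eV

This is also called the binding energy of the electron in state n = 15.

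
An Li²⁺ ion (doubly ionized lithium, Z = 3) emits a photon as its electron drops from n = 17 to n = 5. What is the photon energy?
4.47435 eV

The energy levels are E_n = -13.6057 Z² eV / n².

Energy at n = 17: E_17 = -13.6057 × 3² / 17² = -0.42370692 eV
Energy at n = 5: E_5 = -13.6057 × 3² / 5² = -4.89805200 eV

For emission (electron falling to lower state), the photon energy is:
E_photon = E_17 - E_5 = |-0.42370692 - (-4.89805200)|
E_photon = 4.47435 eV

This energy is carried away by the emitted photon.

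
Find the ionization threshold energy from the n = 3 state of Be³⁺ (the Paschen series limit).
24.188 eV

The series limit corresponds to the transition from n = ∞ to n = 3.
This is the highest energy (shortest wavelength) transition in the Paschen series.

E_∞ = 0 eV
E_3 = -13.6057 × 4² / 3² = -24.188 eV

Energy at series limit:
ΔE = E_∞ - E_3 = 0 - (-24.188) = 24.188 eV

This energy equals the ionization energy from the n = 3 state of Be³⁺.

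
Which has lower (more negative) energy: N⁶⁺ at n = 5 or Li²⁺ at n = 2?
Li²⁺ at n = 2 (E = -30.6128 eV)

Using E_n = -13.6057 Z² / n² eV:

N⁶⁺ (Z = 7) at n = 5:
E = -13.6057 × 7² / 5² = -13.6057 × 49 / 25 = -26.6671720 eV

Li²⁺ (Z = 3) at n = 2:
E = -13.6057 × 3² / 2² = -13.6057 × 9 / 4 = -30.6128250 eV

Since -30.6128250 eV < -26.6671720 eV,
Li²⁺ at n = 2 is more tightly bound (requires more energy to ionize).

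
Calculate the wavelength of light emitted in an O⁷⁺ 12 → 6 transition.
68.344885 nm

First, find the transition energy using E_n = -13.6057 Z² / n² eV:
E_12 = -13.6057 × 8² / 12² = -6.04697778 eV
E_6 = -13.6057 × 8² / 6² = -24.18791111 eV

Photon energy: |ΔE| = |E_6 - E_12| = 18.14093333 eV

Convert to wavelength using E = hc/λ with hc = 1239.84 eV·nm:
λ = hc/E = 1239.84 eV·nm / 18.14093333 eV
λ = 68.344885 nm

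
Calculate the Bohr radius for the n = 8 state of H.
3.3867 nm (or 33.8673 Å)

The Bohr radius formula is:
r_n = n² a₀ / Z

where a₀ = 0.0529177 nm is the Bohr radius.

For H (Z = 1) at n = 8:
r_8 = 8² × 0.0529177 nm / 1
r_8 = 64 × 0.0529177 nm / 1
r_8 = 3.38673 nm / 1
r_8 = 3.3867 nm

The electron orbits at approximately 3.3867 nm from the nucleus.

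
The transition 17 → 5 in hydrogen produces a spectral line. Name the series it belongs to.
Pfund series

The spectral series in hydrogen are named based on the final (lower) energy level:
- Lyman series: n_final = 1 (ultraviolet)
- Balmer series: n_final = 2 (visible/near-UV)
- Paschen series: n_final = 3 (infrared)
- Brackett series: n_final = 4 (infrared)
- Pfund series: n_final = 5 (far infrared)

Since this transition ends at n = 5, it belongs to the Pfund series.

For reference, this 17 → 5 line has photon energy
ΔE = 13.6057 eV × (1/5² - 1/17²) = 0.4971494533 eV,
corresponding to wavelength λ = hc/ΔE = 1239.84 eV·nm / 0.4971494533 eV = 2493.8979 nm in the far infrared region.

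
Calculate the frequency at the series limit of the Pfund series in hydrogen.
1.32e+14 Hz

The series limit corresponds to the transition from n = ∞ to n = 5.
This is the highest energy (shortest wavelength) transition in the Pfund series.

E_∞ = 0 eV
E_5 = -13.6057 / 5² = -0.544228 eV

Energy at series limit:
ΔE = E_∞ - E_5 = 0 - (-0.544228) = 0.544228 eV
E = 0.544228 eV × (1.602177 × 10⁻¹⁹ J/eV) = 8.7195e-20 J
f = E/h = 8.7195e-20 J / (6.62607 × 10⁻³⁴ J·s) = 1.32e+14 Hz

This energy equals the ionization energy from the n = 5 state of hydrogen.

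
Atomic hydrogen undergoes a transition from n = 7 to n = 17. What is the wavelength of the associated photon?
5376.844 nm

First, find the transition energy using E_n = -13.6057 / n² eV:
E_7 = -13.6057 / 7² = -0.277667347 eV
E_17 = -13.6057 / 17² = -0.047078547 eV

Photon energy: |ΔE| = |E_17 - E_7| = 0.230588800 eV

Convert to wavelength using E = hc/λ with hc = 1239.84 eV·nm:
λ = hc/E = 1239.84 eV·nm / 0.230588800 eV
λ = 5376.844 nm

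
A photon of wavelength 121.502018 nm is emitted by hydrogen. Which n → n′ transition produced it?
n = 2 → n = 1

First, find the photon energy from the wavelength (hc = 1239.84 eV·nm):
E = hc/λ = 1239.84 eV·nm / 121.502018 nm = 10.204275 eV

The energy levels of hydrogen satisfy E_n = -13.6057 / n² eV, so an emission n_i → n_f releases
ΔE = 13.6057 × (1/n_f² − 1/n_i²) eV.

Setting ΔE equal to the photon energy:
1/n_f² − 1/n_i² = 10.204275 / 13.6057 = 0.75000000

Since 1/n_i² must be positive, we need 1/n_f² > 0.75000000, i.e. n_f ≤ 1. For each allowed n_f, solve n_i = (1/n_f² − 0.75000000)^(−1/2) and check whether it is a whole number:
  n_f = 1: 1/n_i² = 1.00000000 − 0.75000000 = 0.25000000 → n_i = 2.000  → integer, n_i = 2 ✓

Only n_f = 1 gives an integer upper level, n_i = 2.

The transition is from n = 2 to n = 1 (emission).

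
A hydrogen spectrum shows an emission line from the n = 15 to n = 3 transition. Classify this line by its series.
Paschen series

The spectral series in hydrogen are named based on the final (lower) energy level:
- Lyman series: n_final = 1 (ultraviolet)
- Balmer series: n_final = 2 (visible/near-UV)
- Paschen series: n_final = 3 (infrared)
- Brackett series: n_final = 4 (infrared)
- Pfund series: n_final = 5 (far infrared)

Since this transition ends at n = 3, it belongs to the Paschen series.

For reference, this 15 → 3 line has photon energy
ΔE = 13.6057 eV × (1/3² - 1/15²) = 1.45127467 eV,
corresponding to wavelength λ = hc/ΔE = 1239.84 eV·nm / 1.45127467 eV = 854.3111 nm in the infrared region.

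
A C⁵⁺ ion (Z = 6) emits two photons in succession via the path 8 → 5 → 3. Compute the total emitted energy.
46.770 eV

The energy levels of C⁵⁺ are E_n = -13.6057 × 6² / n² eV.

First transition (8 → 5):
ΔE₁ = |E_5 - E_8|
ΔE₁ = |-19.592208000 - (-7.653206250)| = 11.939002 eV

Second transition (5 → 3):
ΔE₂ = |E_3 - E_5|
ΔE₂ = |-54.422800000 - (-19.592208000)| = 34.830592 eV

Total energy released:
E_total = ΔE₁ + ΔE₂ = 11.939002 + 34.830592 = 46.770 eV

Note: This equals the direct transition 8 → 3: 46.770 eV ✓
Energy is conserved regardless of the path taken.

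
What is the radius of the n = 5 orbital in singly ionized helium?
0.6615 nm (or 6.6147 Å)

The Bohr radius formula is:
r_n = n² a₀ / Z

where a₀ = 0.0529177 nm is the Bohr radius.

For He⁺ (Z = 2) at n = 5:
r_5 = 5² × 0.0529177 nm / 2
r_5 = 25 × 0.0529177 nm / 2
r_5 = 1.32294 nm / 2
r_5 = 0.6615 nm

The electron orbits at approximately 0.6615 nm from the nucleus.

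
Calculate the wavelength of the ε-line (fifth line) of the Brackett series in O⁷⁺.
28.389414 nm

The lines of a series are numbered from the longest wavelength (smallest ΔE) outward; the fifth line is the transition from n = n_f + 5 to n_f.
The Brackett series has all transitions ending at n_f = 4.

For O⁷⁺ (Z = 8), the fifth line (ε-line) is the jump from n = 9 to n = 4:
E_9 = -13.6057 × 8² / 9² = -10.75018272 eV
E_4 = -13.6057 × 8² / 4² = -54.42280000 eV
ΔE = E_9 - E_4 = 43.67261728 eV

λ = hc/E = 1239.84 eV·nm / 43.67261728 eV
λ = 28.389414 nm

This is the ε-line of the Brackett series in O⁷⁺.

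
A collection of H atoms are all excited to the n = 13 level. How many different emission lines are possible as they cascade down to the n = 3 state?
55

The electron can occupy levels n = 3, 4, ..., 13 during de-excitation — that is m = 13 - 3 + 1 = 11 distinct levels.

The number of distinct spectral lines equals the number of ways to choose 2 of these m levels (each pair gives one possible emission transition):

Number of lines = m(m-1)/2 = 11×10/2 = 55

These correspond to all possible transitions between the 11 levels:
13 → 12, 13 → 11, 13 → 10, 13 → 9, 13 → 8, 13 → 7, 13 → 6, 13 → 5...

Each transition produces a photon with a unique energy (and thus wavelength). This count does not depend on Z.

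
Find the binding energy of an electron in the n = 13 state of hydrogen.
0.08 eV

The ionization energy is the energy needed to remove the electron completely (n → ∞).

For hydrogen, E_n = -13.6057 eV / n².

At n = 13: E_13 = -13.6057 / 13² = -0.08051 eV
At n = ∞: E_∞ = 0 eV

Ionization energy = E_∞ - E_13 = 0 - (-0.08051) = 0.08051 eV
Ionization energy ≈ 0.08 eV

This is also called the binding energy of the electron in state n = 13.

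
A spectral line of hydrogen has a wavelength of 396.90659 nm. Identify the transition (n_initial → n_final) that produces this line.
n = 7 → n = 2

First, find the photon energy from the wavelength (hc = 1239.84 eV·nm):
E = hc/λ = 1239.84 eV·nm / 396.90659 nm = 3.1237577 eV

The energy levels of hydrogen satisfy E_n = -13.6057 / n² eV, so an emission n_i → n_f releases
ΔE = 13.6057 × (1/n_f² − 1/n_i²) eV.

Setting ΔE equal to the photon energy:
1/n_f² − 1/n_i² = 3.1237577 / 13.6057 = 0.22959184

Since 1/n_i² must be positive, we need 1/n_f² > 0.22959184, i.e. n_f ≤ 2. For each allowed n_f, solve n_i = (1/n_f² − 0.22959184)^(−1/2) and check whether it is a whole number:
  n_f = 1: 1/n_i² = 1.00000000 − 0.22959184 = 0.77040816 → n_i = 1.139  (not an integer) ✗
  n_f = 2: 1/n_i² = 0.25000000 − 0.22959184 = 0.02040816 → n_i = 7.000  → integer, n_i = 7 ✓

Only n_f = 2 gives an integer upper level, n_i = 7.

The transition is from n = 7 to n = 2 (emission).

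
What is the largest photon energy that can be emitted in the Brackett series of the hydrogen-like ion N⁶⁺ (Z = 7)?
41.667 eV

The series limit corresponds to the transition from n = ∞ to n = 4.
This is the highest energy (shortest wavelength) transition in the Brackett series.

E_∞ = 0 eV
E_4 = -13.6057 × 7² / 4² = -41.667 eV

Energy at series limit:
ΔE = E_∞ - E_4 = 0 - (-41.667) = 41.667 eV

This energy equals the ionization energy from the n = 4 state of N⁶⁺.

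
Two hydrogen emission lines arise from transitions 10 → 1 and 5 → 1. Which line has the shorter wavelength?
10 → 1

Calculate the energy for each transition:

Transition 10 → 1:
ΔE₁ = |E_1 - E_10| = |-13.6057/1² - (-13.6057/10²)|
ΔE₁ = |-13.60570000000 - (-0.13605700000)| = 13.46964300 eV

Transition 5 → 1:
ΔE₂ = |E_1 - E_5| = |-13.6057/1² - (-13.6057/5²)|
ΔE₂ = |-13.60570000000 - (-0.54422800000)| = 13.06147200 eV

Since 13.46964300 eV > 13.06147200 eV, the transition 10 → 1 emits the more energetic photon.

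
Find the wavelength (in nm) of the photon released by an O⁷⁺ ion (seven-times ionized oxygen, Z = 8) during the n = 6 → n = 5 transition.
116.50 nm

First, find the transition energy using E_n = -13.6057 Z² / n² eV:
E_6 = -13.6057 × 8² / 6² = -24.18791 eV
E_5 = -13.6057 × 8² / 5² = -34.83059 eV

Photon energy: |ΔE| = |E_5 - E_6| = 10.64268 eV

Convert to wavelength using E = hc/λ with hc = 1239.84 eV·nm:
λ = hc/E = 1239.84 eV·nm / 10.64268 eV
λ = 116.50 nm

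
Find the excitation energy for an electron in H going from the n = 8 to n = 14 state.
0.1432 eV

The energy levels of a hydrogen-like atom are E_n = -13.6057 eV / n².

Energy at n = 8: E_8 = -13.6057 / 8² = -0.2125891 eV
Energy at n = 14: E_14 = -13.6057 / 14² = -0.0694168 eV

The excitation energy is the difference:
ΔE = E_14 - E_8
ΔE = -0.0694168 - (-0.2125891)
ΔE = 0.1432 eV

Since this is positive, energy must be absorbed (photon absorption).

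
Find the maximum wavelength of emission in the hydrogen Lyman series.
121.50202 nm

The longest wavelength corresponds to the smallest energy transition in the series.
The Lyman series has all transitions ending at n_f = 1.

For H, the first line (α-line) is the jump from n = 2 to n = 1:
E_2 = -13.6057 / 2² = -3.40142500 eV
E_1 = -13.6057 / 1² = -13.60570000 eV
ΔE = E_2 - E_1 = 10.20427500 eV

λ = hc/E = 1239.84 eV·nm / 10.20427500 eV
λ = 121.50202 nm

This is the α-line of the Lyman series in H.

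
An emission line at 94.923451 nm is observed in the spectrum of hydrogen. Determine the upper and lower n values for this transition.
n = 5 → n = 1

First, find the photon energy from the wavelength (hc = 1239.84 eV·nm):
E = hc/λ = 1239.84 eV·nm / 94.923451 nm = 13.061472 eV

The energy levels of hydrogen satisfy E_n = -13.6057 / n² eV, so an emission n_i → n_f releases
ΔE = 13.6057 × (1/n_f² − 1/n_i²) eV.

Setting ΔE equal to the photon energy:
1/n_f² − 1/n_i² = 13.061472 / 13.6057 = 0.96000000

Since 1/n_i² must be positive, we need 1/n_f² > 0.96000000, i.e. n_f ≤ 1. For each allowed n_f, solve n_i = (1/n_f² − 0.96000000)^(−1/2) and check whether it is a whole number:
  n_f = 1: 1/n_i² = 1.00000000 − 0.96000000 = 0.04000000 → n_i = 5.000  → integer, n_i = 5 ✓

Only n_f = 1 gives an integer upper level, n_i = 5.

The transition is from n = 5 to n = 1 (emission).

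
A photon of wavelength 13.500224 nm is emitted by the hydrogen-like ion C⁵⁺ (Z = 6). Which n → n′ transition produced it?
n = 4 → n = 2

First, find the photon energy from the wavelength (hc = 1239.84 eV·nm):
E = hc/λ = 1239.84 eV·nm / 13.500224 nm = 91.838476 eV

The energy levels of C⁵⁺ satisfy E_n = -13.6057 × 6² / n² eV, so an emission n_i → n_f releases
ΔE = 13.6057 × 6² × (1/n_f² − 1/n_i²) eV.

Setting ΔE equal to the photon energy:
1/n_f² − 1/n_i² = 91.838476 / (13.6057 × 6²) = 0.18750000

Since 1/n_i² must be positive, we need 1/n_f² > 0.18750000, i.e. n_f ≤ 2. For each allowed n_f, solve n_i = (1/n_f² − 0.18750000)^(−1/2) and check whether it is a whole number:
  n_f = 1: 1/n_i² = 1.00000000 − 0.18750000 = 0.81250000 → n_i = 1.109  (not an integer) ✗
  n_f = 2: 1/n_i² = 0.25000000 − 0.18750000 = 0.06250000 → n_i = 4.000  → integer, n_i = 4 ✓

Only n_f = 2 gives an integer upper level, n_i = 4.

The transition is from n = 4 to n = 2 (emission).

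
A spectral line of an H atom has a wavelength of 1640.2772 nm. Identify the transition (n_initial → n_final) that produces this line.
n = 12 → n = 4

First, find the photon energy from the wavelength (hc = 1239.84 eV·nm):
E = hc/λ = 1239.84 eV·nm / 1640.2772 nm = 0.75587224 eV

The energy levels of hydrogen satisfy E_n = -13.6057 / n² eV, so an emission n_i → n_f releases
ΔE = 13.6057 × (1/n_f² − 1/n_i²) eV.

Setting ΔE equal to the photon energy:
1/n_f² − 1/n_i² = 0.75587224 / 13.6057 = 0.055555557

Since 1/n_i² must be positive, we need 1/n_f² > 0.055555557, i.e. n_f ≤ 4. For each allowed n_f, solve n_i = (1/n_f² − 0.055555557)^(−1/2) and check whether it is a whole number:
  n_f = 1: 1/n_i² = 1.000000000 − 0.055555557 = 0.944444443 → n_i = 1.029  (not an integer) ✗
  n_f = 2: 1/n_i² = 0.250000000 − 0.055555557 = 0.194444443 → n_i = 2.268  (not an integer) ✗
  n_f = 3: 1/n_i² = 0.111111111 − 0.055555557 = 0.055555554 → n_i = 4.243  (not an integer) ✗
  n_f = 4: 1/n_i² = 0.062500000 − 0.055555557 = 0.006944443 → n_i = 12.000  → integer, n_i = 12 ✓

Only n_f = 4 gives an integer upper level, n_i = 12.

The transition is from n = 12 to n = 4 (emission).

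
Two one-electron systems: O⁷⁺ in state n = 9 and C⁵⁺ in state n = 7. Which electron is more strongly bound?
O⁷⁺ at n = 9 (E = -10.75018 eV)

Using E_n = -13.6057 Z² / n² eV:

O⁷⁺ (Z = 8) at n = 9:
E = -13.6057 × 8² / 9² = -13.6057 × 64 / 81 = -10.75018272 eV

C⁵⁺ (Z = 6) at n = 7:
E = -13.6057 × 6² / 7² = -13.6057 × 36 / 49 = -9.99602449 eV

Since -10.75018272 eV < -9.99602449 eV,
O⁷⁺ at n = 9 is more tightly bound (requires more energy to ionize).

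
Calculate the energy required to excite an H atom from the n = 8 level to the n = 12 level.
0.118105 eV

The energy levels of a hydrogen-like atom are E_n = -13.6057 eV / n².

Energy at n = 8: E_8 = -13.6057 / 8² = -0.212589063 eV
Energy at n = 12: E_12 = -13.6057 / 12² = -0.094484028 eV

The excitation energy is the difference:
ΔE = E_12 - E_8
ΔE = -0.094484028 - (-0.212589063)
ΔE = 0.118105 eV

Since this is positive, energy must be absorbed (photon absorption).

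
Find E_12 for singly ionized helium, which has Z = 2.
-0.3779 eV

For hydrogen-like ions, the energy levels scale with Z²:
E_n = -13.6057 Z² / n² eV

For He⁺ (Z = 2) at n = 12:
E_12 = -13.6057 × 2² / 12²
E_12 = -13.6057 × 4 / 144
E_12 = -54.4228 / 144
E_12 = -0.3779 eV

The energy is 4 times more negative than hydrogen at the same n due to the stronger nuclear charge.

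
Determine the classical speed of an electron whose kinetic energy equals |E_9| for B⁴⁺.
1.22e+06 m/s (or 0.40541% of c)

The binding energy at n = 9 for B⁴⁺ is:
E_9 = -13.6057 × 5²/9² = -4.1992901 eV
|E_9| = 4.1992901 eV

Convert to Joules:
KE = 4.1992901 eV × (1.602177 × 10⁻¹⁹ J/eV) = 6.7280e-19 J

Using KE = ½mv²:
v = √(2·KE/m_e)
v = √(2 × 6.7280e-19 J / 9.10938 × 10⁻³¹ kg)
v = 1.22e+06 m/s

This is approximately 0.40541% the speed of light.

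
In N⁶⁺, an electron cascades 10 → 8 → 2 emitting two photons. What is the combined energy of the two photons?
160.003032 eV

The energy levels of N⁶⁺ are E_n = -13.6057 × 7² / n² eV.

First transition (10 → 8):
ΔE₁ = |E_8 - E_10|
ΔE₁ = |-10.416864062500 - (-6.666793000000)| = 3.750071063 eV

Second transition (8 → 2):
ΔE₂ = |E_2 - E_8|
ΔE₂ = |-166.669825000000 - (-10.416864062500)| = 156.252960938 eV

Total energy released:
E_total = ΔE₁ + ΔE₂ = 3.750071063 + 156.252960938 = 160.003032 eV

Note: This equals the direct transition 10 → 2: 160.003032 eV ✓
Energy is conserved regardless of the path taken.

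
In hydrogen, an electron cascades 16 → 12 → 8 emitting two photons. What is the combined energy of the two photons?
0.16 eV

The energy levels of hydrogen are E_n = -13.6057 / n² eV.

First transition (16 → 12):
ΔE₁ = |E_12 - E_16|
ΔE₁ = |-0.09448403 - (-0.05314727)| = 0.04134 eV

Second transition (12 → 8):
ΔE₂ = |E_8 - E_12|
ΔE₂ = |-0.21258906 - (-0.09448403)| = 0.11811 eV

Total energy released:
E_total = ΔE₁ + ΔE₂ = 0.04134 + 0.11811 = 0.16 eV

Note: This equals the direct transition 16 → 8: 0.16 eV ✓
Energy is conserved regardless of the path taken.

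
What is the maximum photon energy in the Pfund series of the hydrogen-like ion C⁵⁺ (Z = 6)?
19.592 eV

The series limit corresponds to the transition from n = ∞ to n = 5.
This is the highest energy (shortest wavelength) transition in the Pfund series.

E_∞ = 0 eV
E_5 = -13.6057 × 6² / 5² = -19.592 eV

Energy at series limit:
ΔE = E_∞ - E_5 = 0 - (-19.592) = 19.592 eV

This energy equals the ionization energy from the n = 5 state of C⁵⁺.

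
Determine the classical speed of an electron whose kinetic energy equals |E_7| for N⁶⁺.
2.19e+06 m/s (or 0.729740% of c)

The binding energy at n = 7 for N⁶⁺ is:
E_7 = -13.6057 × 7²/7² = -13.60570000 eV
|E_7| = 13.60570000 eV

Convert to Joules:
KE = 13.60570000 eV × (1.602177 × 10⁻¹⁹ J/eV) = 2.1799e-18 J

Using KE = ½mv²:
v = √(2·KE/m_e)
v = √(2 × 2.1799e-18 J / 9.10938 × 10⁻³¹ kg)
v = 2.19e+06 m/s

This is approximately 0.729740% the speed of light.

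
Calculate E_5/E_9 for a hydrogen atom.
3.2400

Using E_n = -13.6057 Z² / n² eV with Z = 1:

E_5 = -13.6057 / 5² = -13.6057 / 25 = -0.5442280000 eV
E_9 = -13.6057 / 9² = -13.6057 / 81 = -0.1679716049 eV

The ratio is:
E_5/E_9 = (-0.5442280000) / (-0.1679716049)
E_5/E_9 = (-13.6057/25) / (-13.6057/81)
E_5/E_9 = 81/25
E_5/E_9 = 3.2400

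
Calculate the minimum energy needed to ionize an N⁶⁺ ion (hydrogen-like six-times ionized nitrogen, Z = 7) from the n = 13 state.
3.944848 eV

The ionization energy is the energy needed to remove the electron completely (n → ∞).

For a hydrogen-like ion with Z = 7, E_n = -13.6057 Z² / n² eV.

At n = 13: E_13 = -13.6057 × 7² / 13² = -3.944847929 eV
At n = ∞: E_∞ = 0 eV

Ionization energy = E_∞ - E_13 = 0 - (-3.944847929) = 3.944847929 eV
Ionization energy ≈ 3.944848 eV

This is also called the binding energy of the electron in state n = 13.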